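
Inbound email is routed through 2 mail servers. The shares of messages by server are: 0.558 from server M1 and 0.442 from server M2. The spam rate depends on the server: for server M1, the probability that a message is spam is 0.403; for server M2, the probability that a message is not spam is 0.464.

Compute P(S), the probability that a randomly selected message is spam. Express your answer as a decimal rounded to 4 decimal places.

0.4618

P(S|M2) = 1 − 0.464 = 0.536.
Summing over the partition,
P(S) = P(S|M1)·P(M1) + P(S|M2)·P(M2)
      = 0.403·0.558 + 0.536·0.442
      = 0.224874 + 0.236912 = 0.461786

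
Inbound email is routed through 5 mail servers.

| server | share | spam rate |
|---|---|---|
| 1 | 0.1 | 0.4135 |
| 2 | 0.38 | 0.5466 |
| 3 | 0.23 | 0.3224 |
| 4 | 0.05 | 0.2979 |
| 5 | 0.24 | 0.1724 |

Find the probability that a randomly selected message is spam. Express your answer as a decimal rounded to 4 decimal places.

P(S) = P(S|1)·P(1) + P(S|2)·P(2) + P(S|3)·P(3) + P(S|4)·P(4) + P(S|5)·P(5)
      = 0.4135·0.1 + 0.5466·0.38 + 0.3224·0.23 + 0.2979·0.05 + 0.1724·0.24
      = 0.04135 + 0.207708 + 0.074152 + 0.014895 + 0.041376 = 0.379481

0.3795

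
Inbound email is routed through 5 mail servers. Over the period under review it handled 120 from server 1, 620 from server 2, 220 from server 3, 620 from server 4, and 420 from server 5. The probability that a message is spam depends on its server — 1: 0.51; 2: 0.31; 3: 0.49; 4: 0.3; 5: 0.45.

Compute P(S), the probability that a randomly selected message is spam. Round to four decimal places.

Total: 120 + 620 + 220 + 620 + 420 = 2000.
P(1) = 120/2000 = 0.06. P(2) = 620/2000 = 0.31. P(3) = 220/2000 = 0.11. P(4) = 620/2000 = 0.31. P(5) = 420/2000 = 0.21.
P(S) = P(S|1)·P(1) + P(S|2)·P(2) + P(S|3)·P(3) + P(S|4)·P(4) + P(S|5)·P(5)
      = 0.51·0.06 + 0.31·0.31 + 0.49·0.11 + 0.3·0.31 + 0.45·0.21
      = 0.0306 + 0.0961 + 0.0539 + 0.093 + 0.0945 = 0.3681

0.3681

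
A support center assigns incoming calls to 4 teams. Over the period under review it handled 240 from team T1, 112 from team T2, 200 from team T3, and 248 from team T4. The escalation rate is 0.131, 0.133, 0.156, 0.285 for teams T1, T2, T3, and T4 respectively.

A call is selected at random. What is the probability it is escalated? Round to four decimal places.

P(E) ≈ 0.1853

Total: 240 + 112 + 200 + 248 = 800.
P(T1) = 240/800 = 0.3. P(T2) = 112/800 = 0.14. P(T3) = 200/800 = 0.25. P(T4) = 248/800 = 0.31.
P(E) = P(E|T1)·P(T1) + P(E|T2)·P(T2) + P(E|T3)·P(T3) + P(E|T4)·P(T4)
      = 0.131·0.3 + 0.133·0.14 + 0.156·0.25 + 0.285·0.31
      = 0.0393 + 0.01862 + 0.039 + 0.08835 = 0.18527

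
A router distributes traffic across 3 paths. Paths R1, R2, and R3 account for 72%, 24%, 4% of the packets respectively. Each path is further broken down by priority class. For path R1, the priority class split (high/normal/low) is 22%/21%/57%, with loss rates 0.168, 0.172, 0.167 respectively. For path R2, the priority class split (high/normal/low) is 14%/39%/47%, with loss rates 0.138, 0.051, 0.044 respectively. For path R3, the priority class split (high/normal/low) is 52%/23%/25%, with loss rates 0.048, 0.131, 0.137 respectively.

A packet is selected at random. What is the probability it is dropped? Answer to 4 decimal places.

P(L|R1) = 0.22·0.168 + 0.21·0.172 + 0.57·0.167 = 0.03696 + 0.03612 + 0.09519 = 0.16827
P(L|R2) = 0.14·0.138 + 0.39·0.051 + 0.47·0.044 = 0.01932 + 0.01989 + 0.02068 = 0.05989
P(L|R3) = 0.52·0.048 + 0.23·0.131 + 0.25·0.137 = 0.02496 + 0.03013 + 0.03425 = 0.08934
By total probability over the outer partition,
P(L) = 0.72·0.16827 + 0.24·0.05989 + 0.04·0.08934
      = 0.1211544 + 0.0143736 + 0.0035736 = 0.1391016

0.1391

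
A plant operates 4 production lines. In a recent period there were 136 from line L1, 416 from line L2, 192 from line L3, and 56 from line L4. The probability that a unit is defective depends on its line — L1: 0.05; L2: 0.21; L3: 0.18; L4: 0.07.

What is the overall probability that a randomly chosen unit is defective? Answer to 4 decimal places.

Total: 136 + 416 + 192 + 56 = 800.
P(L1) = 136/800 = 0.17. P(L2) = 416/800 = 0.52. P(L3) = 192/800 = 0.24. P(L4) = 56/800 = 0.07.
By the law of total probability,
P(D) = P(D|L1)·P(L1) + P(D|L2)·P(L2) + P(D|L3)·P(L3) + P(D|L4)·P(L4)
      = 0.05·0.17 + 0.21·0.52 + 0.18·0.24 + 0.07·0.07
      = 0.0085 + 0.1092 + 0.0432 + 0.0049 = 0.1658

0.1658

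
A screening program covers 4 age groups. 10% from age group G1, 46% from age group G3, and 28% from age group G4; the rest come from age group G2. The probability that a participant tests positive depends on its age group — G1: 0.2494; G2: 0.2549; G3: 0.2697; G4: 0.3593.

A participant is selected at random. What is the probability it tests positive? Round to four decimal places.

P(G2) = 1 − (0.1 + 0.46 + 0.28) = 0.16.
P(T) = P(T|G1)·P(G1) + P(T|G2)·P(G2) + P(T|G3)·P(G3) + P(T|G4)·P(G4)
      = 0.2494·0.1 + 0.2549·0.16 + 0.2697·0.46 + 0.3593·0.28
      = 0.02494 + 0.040784 + 0.124062 + 0.100604 = 0.29039

0.2904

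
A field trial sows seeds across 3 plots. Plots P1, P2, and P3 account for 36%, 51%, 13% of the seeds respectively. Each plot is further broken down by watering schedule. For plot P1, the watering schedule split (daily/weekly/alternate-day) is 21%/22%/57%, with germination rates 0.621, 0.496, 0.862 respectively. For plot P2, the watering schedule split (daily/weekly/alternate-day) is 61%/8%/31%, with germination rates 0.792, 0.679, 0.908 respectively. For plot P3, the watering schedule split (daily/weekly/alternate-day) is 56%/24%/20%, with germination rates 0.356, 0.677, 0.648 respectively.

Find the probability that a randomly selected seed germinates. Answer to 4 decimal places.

0.7446

P(G|P1) = 0.21·0.621 + 0.22·0.496 + 0.57·0.862 = 0.13041 + 0.10912 + 0.49134 = 0.73087
P(G|P2) = 0.61·0.792 + 0.08·0.679 + 0.31·0.908 = 0.48312 + 0.05432 + 0.28148 = 0.81892
P(G|P3) = 0.56·0.356 + 0.24·0.677 + 0.2·0.648 = 0.19936 + 0.16248 + 0.1296 = 0.49144
Then overall,
P(G) = 0.36·0.73087 + 0.51·0.81892 + 0.13·0.49144
      = 0.2631132 + 0.4176492 + 0.0638872 = 0.7446496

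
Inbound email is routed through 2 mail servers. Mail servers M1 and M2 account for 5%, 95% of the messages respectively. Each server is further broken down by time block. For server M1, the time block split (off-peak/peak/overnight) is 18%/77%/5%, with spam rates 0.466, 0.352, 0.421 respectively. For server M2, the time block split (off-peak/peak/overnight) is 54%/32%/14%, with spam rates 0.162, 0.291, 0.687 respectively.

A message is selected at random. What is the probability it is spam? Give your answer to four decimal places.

P(S|M1) = 0.18·0.466 + 0.77·0.352 + 0.05·0.421 = 0.08388 + 0.27104 + 0.02105 = 0.37597
P(S|M2) = 0.54·0.162 + 0.32·0.291 + 0.14·0.687 = 0.08748 + 0.09312 + 0.09618 = 0.27678
Then overall,
P(S) = 0.05·0.37597 + 0.95·0.27678
      = 0.0187985 + 0.262941 = 0.2817395

0.2817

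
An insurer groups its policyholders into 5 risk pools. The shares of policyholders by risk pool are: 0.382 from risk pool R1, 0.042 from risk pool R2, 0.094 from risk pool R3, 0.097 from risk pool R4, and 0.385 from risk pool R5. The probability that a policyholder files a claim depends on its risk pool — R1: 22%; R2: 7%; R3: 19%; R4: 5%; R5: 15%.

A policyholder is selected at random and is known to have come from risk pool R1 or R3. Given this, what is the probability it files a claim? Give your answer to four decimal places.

Let S = {R1, R3}.
P(S) = 0.382 + 0.094 = 0.476.
P(C ∩ S) = 0.22·0.382 + 0.19·0.094 = 0.08404 + 0.01786 = 0.1019.
P(C | S) = 0.1019 / 0.476 = 0.214076…

P(C|S) ≈ 0.2141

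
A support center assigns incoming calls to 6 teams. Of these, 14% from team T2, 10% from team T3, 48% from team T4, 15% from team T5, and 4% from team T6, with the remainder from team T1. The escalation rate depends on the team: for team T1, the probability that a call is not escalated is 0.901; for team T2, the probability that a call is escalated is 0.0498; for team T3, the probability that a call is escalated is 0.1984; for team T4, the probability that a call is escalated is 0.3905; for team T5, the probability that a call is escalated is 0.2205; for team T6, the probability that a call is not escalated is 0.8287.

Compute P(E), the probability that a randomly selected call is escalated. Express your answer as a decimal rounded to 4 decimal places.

P(E) ≈ 0.2631

P(T1) = 1 − (0.14 + 0.1 + 0.48 + 0.15 + 0.04) = 0.09.
P(E|T1) = 1 − 0.901 = 0.099.
P(E|T6) = 1 − 0.8287 = 0.1713.
P(E) = P(E|T1)·P(T1) + P(E|T2)·P(T2) + P(E|T3)·P(T3) + P(E|T4)·P(T4) + P(E|T5)·P(T5) + P(E|T6)·P(T6)
      = 0.099·0.09 + 0.0498·0.14 + 0.1984·0.1 + 0.3905·0.48 + 0.2205·0.15 + 0.1713·0.04
      = 0.00891 + 0.006972 + 0.01984 + 0.18744 + 0.033075 + 0.006852 = 0.263089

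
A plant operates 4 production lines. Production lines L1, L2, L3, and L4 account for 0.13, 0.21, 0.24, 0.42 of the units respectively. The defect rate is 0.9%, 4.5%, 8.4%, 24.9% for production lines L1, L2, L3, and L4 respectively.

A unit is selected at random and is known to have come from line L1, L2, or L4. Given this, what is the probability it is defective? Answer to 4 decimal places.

0.1516

Let S = {L1, L2, L4}.
P(S) = 0.13 + 0.21 + 0.42 = 0.76.
P(D ∩ S) = 0.009·0.13 + 0.045·0.21 + 0.249·0.42 = 0.00117 + 0.00945 + 0.10458 = 0.1152.
P(D | S) = 0.1152 / 0.76 = 0.151579…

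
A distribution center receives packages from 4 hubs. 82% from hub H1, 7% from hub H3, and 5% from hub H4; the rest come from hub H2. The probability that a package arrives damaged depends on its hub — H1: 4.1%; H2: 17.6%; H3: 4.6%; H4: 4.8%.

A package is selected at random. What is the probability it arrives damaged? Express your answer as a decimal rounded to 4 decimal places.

0.0498

P(H2) = 1 − (0.82 + 0.07 + 0.05) = 0.06.
By the law of total probability,
P(D) = P(D|H1)·P(H1) + P(D|H2)·P(H2) + P(D|H3)·P(H3) + P(D|H4)·P(H4)
      = 0.041·0.82 + 0.176·0.06 + 0.046·0.07 + 0.048·0.05
      = 0.03362 + 0.01056 + 0.00322 + 0.0024 = 0.0498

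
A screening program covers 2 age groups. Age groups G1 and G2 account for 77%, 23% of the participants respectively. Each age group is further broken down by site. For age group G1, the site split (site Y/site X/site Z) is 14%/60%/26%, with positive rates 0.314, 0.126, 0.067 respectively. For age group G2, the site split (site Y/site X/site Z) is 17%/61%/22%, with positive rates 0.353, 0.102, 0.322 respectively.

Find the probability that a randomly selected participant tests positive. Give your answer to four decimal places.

P(T|G1) = 0.14·0.314 + 0.6·0.126 + 0.26·0.067 = 0.04396 + 0.0756 + 0.01742 = 0.13698
P(T|G2) = 0.17·0.353 + 0.61·0.102 + 0.22·0.322 = 0.06001 + 0.06222 + 0.07084 = 0.19307
Then overall,
P(T) = 0.77·0.13698 + 0.23·0.19307
      = 0.1054746 + 0.0444061 = 0.1498807

0.1499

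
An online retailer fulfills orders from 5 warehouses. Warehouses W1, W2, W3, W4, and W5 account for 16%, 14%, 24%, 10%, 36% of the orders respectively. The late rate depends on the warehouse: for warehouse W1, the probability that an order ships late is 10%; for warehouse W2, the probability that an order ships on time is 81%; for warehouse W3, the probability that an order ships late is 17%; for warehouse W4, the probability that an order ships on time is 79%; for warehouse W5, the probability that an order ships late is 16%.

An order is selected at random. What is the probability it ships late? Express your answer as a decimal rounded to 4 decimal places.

P(L|W2) = 1 − 0.81 = 0.19.
P(L|W4) = 1 − 0.79 = 0.21.
By the law of total probability,
P(L) = P(L|W1)·P(W1) + P(L|W2)·P(W2) + P(L|W3)·P(W3) + P(L|W4)·P(W4) + P(L|W5)·P(W5)
      = 0.1·0.16 + 0.19·0.14 + 0.17·0.24 + 0.21·0.1 + 0.16·0.36
      = 0.016 + 0.0266 + 0.0408 + 0.021 + 0.0576 = 0.162

P(L) ≈ 0.1620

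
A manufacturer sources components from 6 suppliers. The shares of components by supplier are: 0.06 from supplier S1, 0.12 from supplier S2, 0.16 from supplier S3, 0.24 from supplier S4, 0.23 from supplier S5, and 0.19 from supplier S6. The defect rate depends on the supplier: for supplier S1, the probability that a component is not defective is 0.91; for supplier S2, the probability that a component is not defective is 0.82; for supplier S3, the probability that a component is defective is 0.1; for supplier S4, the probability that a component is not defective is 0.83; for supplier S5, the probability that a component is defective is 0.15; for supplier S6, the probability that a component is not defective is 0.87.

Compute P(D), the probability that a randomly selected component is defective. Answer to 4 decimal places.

P(D|S1) = 1 − 0.91 = 0.09.
P(D|S2) = 1 − 0.82 = 0.18.
P(D|S4) = 1 − 0.83 = 0.17.
P(D|S6) = 1 − 0.87 = 0.13.
Summing over the partition,
P(D) = P(D|S1)·P(S1) + P(D|S2)·P(S2) + P(D|S3)·P(S3) + P(D|S4)·P(S4) + P(D|S5)·P(S5) + P(D|S6)·P(S6)
      = 0.09·0.06 + 0.18·0.12 + 0.1·0.16 + 0.17·0.24 + 0.15·0.23 + 0.13·0.19
      = 0.0054 + 0.0216 + 0.016 + 0.0408 + 0.0345 + 0.0247 = 0.143

P(D) ≈ 0.1430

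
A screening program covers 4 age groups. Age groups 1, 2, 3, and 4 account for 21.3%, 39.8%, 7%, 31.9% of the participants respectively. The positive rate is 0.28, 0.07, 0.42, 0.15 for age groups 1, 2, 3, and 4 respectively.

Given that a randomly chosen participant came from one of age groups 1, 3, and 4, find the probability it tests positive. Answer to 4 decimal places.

Let S = {1, 3, 4}.
P(S) = 0.213 + 0.07 + 0.319 = 0.602.
P(T ∩ S) = 0.28·0.213 + 0.42·0.07 + 0.15·0.319 = 0.05964 + 0.0294 + 0.04785 = 0.13689.
P(T | S) = 0.13689 / 0.602 = 0.227392…

P(T|S) ≈ 0.2274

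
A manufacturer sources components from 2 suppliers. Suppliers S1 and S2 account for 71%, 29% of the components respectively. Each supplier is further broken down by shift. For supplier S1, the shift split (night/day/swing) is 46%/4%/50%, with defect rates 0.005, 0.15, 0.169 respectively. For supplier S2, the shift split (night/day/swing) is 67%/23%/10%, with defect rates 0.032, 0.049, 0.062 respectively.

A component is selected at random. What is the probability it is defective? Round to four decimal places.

0.0772

P(D|S1) = 0.46·0.005 + 0.04·0.15 + 0.5·0.169 = 0.0023 + 0.006 + 0.0845 = 0.0928
P(D|S2) = 0.67·0.032 + 0.23·0.049 + 0.1·0.062 = 0.02144 + 0.01127 + 0.0062 = 0.03891
Then overall,
P(D) = 0.71·0.0928 + 0.29·0.03891
      = 0.065888 + 0.0112839 = 0.0771719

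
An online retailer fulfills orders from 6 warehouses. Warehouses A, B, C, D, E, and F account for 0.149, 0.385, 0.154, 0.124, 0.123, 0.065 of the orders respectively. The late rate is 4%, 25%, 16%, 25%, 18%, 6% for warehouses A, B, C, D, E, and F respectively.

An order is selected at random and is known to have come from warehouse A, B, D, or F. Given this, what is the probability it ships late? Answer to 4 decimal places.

Let S = {A, B, D, F}.
P(S) = 0.149 + 0.385 + 0.124 + 0.065 = 0.723.
P(L ∩ S) = 0.04·0.149 + 0.25·0.385 + 0.25·0.124 + 0.06·0.065 = 0.00596 + 0.09625 + 0.031 + 0.0039 = 0.13711.
P(L | S) = 0.13711 / 0.723 = 0.189640…

P(L|S) ≈ 0.1896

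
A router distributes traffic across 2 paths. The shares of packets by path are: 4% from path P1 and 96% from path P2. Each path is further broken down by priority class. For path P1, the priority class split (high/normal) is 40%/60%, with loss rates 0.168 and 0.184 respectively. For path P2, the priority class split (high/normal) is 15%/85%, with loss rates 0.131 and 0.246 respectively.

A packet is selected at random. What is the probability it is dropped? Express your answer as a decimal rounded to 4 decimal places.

P(L|P1) = 0.4·0.168 + 0.6·0.184 = 0.0672 + 0.1104 = 0.1776
P(L|P2) = 0.15·0.131 + 0.85·0.246 = 0.01965 + 0.2091 = 0.22875
Then overall,
P(L) = 0.04·0.1776 + 0.96·0.22875
      = 0.007104 + 0.2196 = 0.226704

P(L) ≈ 0.2267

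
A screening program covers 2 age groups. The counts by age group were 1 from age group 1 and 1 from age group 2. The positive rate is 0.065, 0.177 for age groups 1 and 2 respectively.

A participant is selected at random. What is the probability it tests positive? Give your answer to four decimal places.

P(T) ≈ 0.1210

Total: 1 + 1 = 2.
P(1) = 1/2 = 0.5. P(2) = 1/2 = 0.5.
By the law of total probability,
P(T) = P(T|1)·P(1) + P(T|2)·P(2)
      = 0.065·0.5 + 0.177·0.5
      = 0.0325 + 0.0885 = 0.121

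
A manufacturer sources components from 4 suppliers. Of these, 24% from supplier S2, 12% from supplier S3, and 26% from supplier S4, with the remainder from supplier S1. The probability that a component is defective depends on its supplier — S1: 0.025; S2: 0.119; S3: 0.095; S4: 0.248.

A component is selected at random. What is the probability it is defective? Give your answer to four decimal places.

P(S1) = 1 − (0.24 + 0.12 + 0.26) = 0.38.
P(D) = P(D|S1)·P(S1) + P(D|S2)·P(S2) + P(D|S3)·P(S3) + P(D|S4)·P(S4)
      = 0.025·0.38 + 0.119·0.24 + 0.095·0.12 + 0.248·0.26
      = 0.0095 + 0.02856 + 0.0114 + 0.06448 = 0.11394

P(D) ≈ 0.1139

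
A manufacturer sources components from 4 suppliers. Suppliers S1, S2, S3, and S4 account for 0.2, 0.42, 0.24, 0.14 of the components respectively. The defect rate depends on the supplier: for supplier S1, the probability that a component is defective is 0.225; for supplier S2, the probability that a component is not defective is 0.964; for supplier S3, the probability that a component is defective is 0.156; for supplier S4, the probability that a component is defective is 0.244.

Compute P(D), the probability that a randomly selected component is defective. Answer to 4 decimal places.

P(D|S2) = 1 − 0.964 = 0.036.
P(D) = P(D|S1)·P(S1) + P(D|S2)·P(S2) + P(D|S3)·P(S3) + P(D|S4)·P(S4)
      = 0.225·0.2 + 0.036·0.42 + 0.156·0.24 + 0.244·0.14
      = 0.045 + 0.01512 + 0.03744 + 0.03416 = 0.13172

0.1317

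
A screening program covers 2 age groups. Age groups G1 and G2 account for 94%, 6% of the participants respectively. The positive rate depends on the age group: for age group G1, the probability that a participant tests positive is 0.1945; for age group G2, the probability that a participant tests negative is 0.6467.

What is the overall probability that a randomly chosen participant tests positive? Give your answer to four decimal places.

P(T|G2) = 1 − 0.6467 = 0.3533.
Using total probability over the partition,
P(T) = P(T|G1)·P(G1) + P(T|G2)·P(G2)
      = 0.1945·0.94 + 0.3533·0.06
      = 0.18283 + 0.021198 = 0.204028

0.2040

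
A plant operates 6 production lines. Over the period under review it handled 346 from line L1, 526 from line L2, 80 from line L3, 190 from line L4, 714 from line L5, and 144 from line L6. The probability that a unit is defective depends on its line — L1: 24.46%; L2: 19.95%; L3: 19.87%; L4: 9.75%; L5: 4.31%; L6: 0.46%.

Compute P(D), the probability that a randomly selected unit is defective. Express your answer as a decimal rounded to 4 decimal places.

0.1277

Total: 346 + 526 + 80 + 190 + 714 + 144 = 2000.
P(L1) = 346/2000 = 0.173. P(L2) = 526/2000 = 0.263. P(L3) = 80/2000 = 0.04. P(L4) = 190/2000 = 0.095. P(L5) = 714/2000 = 0.357. P(L6) = 144/2000 = 0.072.
P(D) = P(D|L1)·P(L1) + P(D|L2)·P(L2) + P(D|L3)·P(L3) + P(D|L4)·P(L4) + P(D|L5)·P(L5) + P(D|L6)·P(L6)
      = 0.2446·0.173 + 0.1995·0.263 + 0.1987·0.04 + 0.0975·0.095 + 0.0431·0.357 + 0.0046·0.072
      = 0.0423158 + 0.0524685 + 0.007948 + 0.0092625 + 0.0153867 + 0.0003312 = 0.1277127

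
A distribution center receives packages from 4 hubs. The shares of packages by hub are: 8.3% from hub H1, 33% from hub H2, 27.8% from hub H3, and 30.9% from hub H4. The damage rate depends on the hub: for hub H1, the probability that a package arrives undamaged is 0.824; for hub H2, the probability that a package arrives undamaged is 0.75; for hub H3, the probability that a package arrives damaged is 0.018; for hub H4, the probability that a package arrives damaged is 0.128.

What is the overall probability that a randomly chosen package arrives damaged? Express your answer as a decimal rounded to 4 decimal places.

0.1417

P(D|H1) = 1 − 0.824 = 0.176.
P(D|H2) = 1 − 0.75 = 0.25.
Summing over the partition,
P(D) = P(D|H1)·P(H1) + P(D|H2)·P(H2) + P(D|H3)·P(H3) + P(D|H4)·P(H4)
      = 0.176·0.083 + 0.25·0.33 + 0.018·0.278 + 0.128·0.309
      = 0.014608 + 0.0825 + 0.005004 + 0.039552 = 0.141664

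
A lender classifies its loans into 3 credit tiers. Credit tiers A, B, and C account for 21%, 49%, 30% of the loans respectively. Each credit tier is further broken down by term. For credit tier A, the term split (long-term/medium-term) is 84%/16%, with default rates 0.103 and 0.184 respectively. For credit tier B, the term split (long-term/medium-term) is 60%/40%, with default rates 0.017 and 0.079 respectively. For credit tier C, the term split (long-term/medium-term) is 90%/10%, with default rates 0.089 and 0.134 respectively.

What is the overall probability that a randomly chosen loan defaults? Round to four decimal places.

P(D|A) = 0.84·0.103 + 0.16·0.184 = 0.08652 + 0.02944 = 0.11596
P(D|B) = 0.6·0.017 + 0.4·0.079 = 0.0102 + 0.0316 = 0.0418
P(D|C) = 0.9·0.089 + 0.1·0.134 = 0.0801 + 0.0134 = 0.0935
By total probability over the outer partition,
P(D) = 0.21·0.11596 + 0.49·0.0418 + 0.3·0.0935
      = 0.0243516 + 0.020482 + 0.02805 = 0.0728836

P(D) ≈ 0.0729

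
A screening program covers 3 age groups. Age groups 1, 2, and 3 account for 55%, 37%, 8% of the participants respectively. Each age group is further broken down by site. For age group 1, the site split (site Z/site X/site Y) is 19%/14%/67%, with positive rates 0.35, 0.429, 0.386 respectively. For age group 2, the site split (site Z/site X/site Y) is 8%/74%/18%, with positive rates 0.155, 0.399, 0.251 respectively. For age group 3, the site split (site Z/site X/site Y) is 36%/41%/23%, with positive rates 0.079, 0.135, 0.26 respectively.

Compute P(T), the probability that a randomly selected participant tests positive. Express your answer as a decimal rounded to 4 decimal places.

P(T) ≈ 0.3539

P(T|1) = 0.19·0.35 + 0.14·0.429 + 0.67·0.386 = 0.0665 + 0.06006 + 0.25862 = 0.38518
P(T|2) = 0.08·0.155 + 0.74·0.399 + 0.18·0.251 = 0.0124 + 0.29526 + 0.04518 = 0.35284
P(T|3) = 0.36·0.079 + 0.41·0.135 + 0.23·0.26 = 0.02844 + 0.05535 + 0.0598 = 0.14359
Then overall,
P(T) = 0.55·0.38518 + 0.37·0.35284 + 0.08·0.14359
      = 0.211849 + 0.1305508 + 0.0114872 = 0.353887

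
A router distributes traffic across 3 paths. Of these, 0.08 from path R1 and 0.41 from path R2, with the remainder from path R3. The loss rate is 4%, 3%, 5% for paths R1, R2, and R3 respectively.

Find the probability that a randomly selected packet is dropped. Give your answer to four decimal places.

P(R3) = 1 − (0.08 + 0.41) = 0.51.
P(L) = P(L|R1)·P(R1) + P(L|R2)·P(R2) + P(L|R3)·P(R3)
      = 0.04·0.08 + 0.03·0.41 + 0.05·0.51
      = 0.0032 + 0.0123 + 0.0255 = 0.041

0.0410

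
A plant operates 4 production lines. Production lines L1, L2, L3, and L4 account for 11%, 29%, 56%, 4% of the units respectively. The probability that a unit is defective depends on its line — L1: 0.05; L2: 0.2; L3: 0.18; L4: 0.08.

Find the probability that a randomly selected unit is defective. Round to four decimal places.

0.1675

By the law of total probability,
P(D) = P(D|L1)·P(L1) + P(D|L2)·P(L2) + P(D|L3)·P(L3) + P(D|L4)·P(L4)
      = 0.05·0.11 + 0.2·0.29 + 0.18·0.56 + 0.08·0.04
      = 0.0055 + 0.058 + 0.1008 + 0.0032 = 0.1675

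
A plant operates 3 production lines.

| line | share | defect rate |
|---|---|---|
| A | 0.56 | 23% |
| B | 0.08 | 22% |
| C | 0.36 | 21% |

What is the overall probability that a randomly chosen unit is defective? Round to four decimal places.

Summing over the partition,
P(D) = P(D|A)·P(A) + P(D|B)·P(B) + P(D|C)·P(C)
      = 0.23·0.56 + 0.22·0.08 + 0.21·0.36
      = 0.1288 + 0.0176 + 0.0756 = 0.222

0.2220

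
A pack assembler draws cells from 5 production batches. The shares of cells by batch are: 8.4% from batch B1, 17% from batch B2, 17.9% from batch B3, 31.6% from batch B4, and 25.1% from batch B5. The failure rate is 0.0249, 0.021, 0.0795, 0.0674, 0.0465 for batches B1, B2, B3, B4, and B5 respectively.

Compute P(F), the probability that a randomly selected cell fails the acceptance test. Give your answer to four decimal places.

P(F) = P(F|B1)·P(B1) + P(F|B2)·P(B2) + P(F|B3)·P(B3) + P(F|B4)·P(B4) + P(F|B5)·P(B5)
      = 0.0249·0.084 + 0.021·0.17 + 0.0795·0.179 + 0.0674·0.316 + 0.0465·0.251
      = 0.0020916 + 0.00357 + 0.0142305 + 0.0212984 + 0.0116715 = 0.052862

0.0529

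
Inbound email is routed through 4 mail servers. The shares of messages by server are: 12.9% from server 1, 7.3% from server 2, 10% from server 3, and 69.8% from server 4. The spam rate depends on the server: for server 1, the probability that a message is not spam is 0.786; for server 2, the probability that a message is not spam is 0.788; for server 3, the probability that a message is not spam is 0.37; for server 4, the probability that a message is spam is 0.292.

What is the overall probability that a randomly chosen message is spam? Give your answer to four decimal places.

P(S) ≈ 0.3099

P(S|1) = 1 − 0.786 = 0.214.
P(S|2) = 1 − 0.788 = 0.212.
P(S|3) = 1 − 0.37 = 0.63.
Using total probability over the partition,
P(S) = P(S|1)·P(1) + P(S|2)·P(2) + P(S|3)·P(3) + P(S|4)·P(4)
      = 0.214·0.129 + 0.212·0.073 + 0.63·0.1 + 0.292·0.698
      = 0.027606 + 0.015476 + 0.063 + 0.203816 = 0.309898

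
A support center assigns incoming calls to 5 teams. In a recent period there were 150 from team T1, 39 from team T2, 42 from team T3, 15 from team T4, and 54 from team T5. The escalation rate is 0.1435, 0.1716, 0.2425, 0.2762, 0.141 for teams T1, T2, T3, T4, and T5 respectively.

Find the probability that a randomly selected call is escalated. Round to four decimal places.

Total: 150 + 39 + 42 + 15 + 54 = 300.
P(T1) = 150/300 = 0.5. P(T2) = 39/300 = 0.13. P(T3) = 42/300 = 0.14. P(T4) = 15/300 = 0.05. P(T5) = 54/300 = 0.18.
P(E) = P(E|T1)·P(T1) + P(E|T2)·P(T2) + P(E|T3)·P(T3) + P(E|T4)·P(T4) + P(E|T5)·P(T5)
      = 0.1435·0.5 + 0.1716·0.13 + 0.2425·0.14 + 0.2762·0.05 + 0.141·0.18
      = 0.07175 + 0.022308 + 0.03395 + 0.01381 + 0.02538 = 0.167198

0.1672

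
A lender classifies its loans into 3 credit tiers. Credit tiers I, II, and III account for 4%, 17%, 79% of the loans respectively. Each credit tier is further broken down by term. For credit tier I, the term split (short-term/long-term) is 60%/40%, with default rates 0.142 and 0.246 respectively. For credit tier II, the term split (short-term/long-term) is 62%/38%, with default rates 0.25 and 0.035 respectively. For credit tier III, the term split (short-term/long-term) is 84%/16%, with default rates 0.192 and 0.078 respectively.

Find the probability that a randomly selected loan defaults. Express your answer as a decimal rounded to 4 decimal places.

0.1732

P(D|I) = 0.6·0.142 + 0.4·0.246 = 0.0852 + 0.0984 = 0.1836
P(D|II) = 0.62·0.25 + 0.38·0.035 = 0.155 + 0.0133 = 0.1683
P(D|III) = 0.84·0.192 + 0.16·0.078 = 0.16128 + 0.01248 = 0.17376
Then overall,
P(D) = 0.04·0.1836 + 0.17·0.1683 + 0.79·0.17376
      = 0.007344 + 0.028611 + 0.1372704 = 0.1732254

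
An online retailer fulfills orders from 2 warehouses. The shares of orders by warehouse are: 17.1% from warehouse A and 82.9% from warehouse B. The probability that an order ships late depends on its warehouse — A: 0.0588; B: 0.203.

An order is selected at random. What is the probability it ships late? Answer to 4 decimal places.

0.1783

P(L) = P(L|A)·P(A) + P(L|B)·P(B)
      = 0.0588·0.171 + 0.203·0.829
      = 0.0100548 + 0.168287 = 0.1783418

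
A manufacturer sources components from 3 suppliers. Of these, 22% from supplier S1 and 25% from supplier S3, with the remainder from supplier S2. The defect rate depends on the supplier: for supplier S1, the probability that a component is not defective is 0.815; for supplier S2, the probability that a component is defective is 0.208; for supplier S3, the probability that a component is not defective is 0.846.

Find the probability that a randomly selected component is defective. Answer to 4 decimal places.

P(S2) = 1 − (0.22 + 0.25) = 0.53.
P(D|S1) = 1 − 0.815 = 0.185.
P(D|S3) = 1 − 0.846 = 0.154.
P(D) = P(D|S1)·P(S1) + P(D|S2)·P(S2) + P(D|S3)·P(S3)
      = 0.185·0.22 + 0.208·0.53 + 0.154·0.25
      = 0.0407 + 0.11024 + 0.0385 = 0.18944

0.1894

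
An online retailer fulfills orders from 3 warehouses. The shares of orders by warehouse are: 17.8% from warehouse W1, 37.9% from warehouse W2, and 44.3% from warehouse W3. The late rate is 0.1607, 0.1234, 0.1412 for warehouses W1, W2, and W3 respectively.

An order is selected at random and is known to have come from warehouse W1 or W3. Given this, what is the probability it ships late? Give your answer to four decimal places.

Let S = {W1, W3}.
P(S) = 0.178 + 0.443 = 0.621.
P(L ∩ S) = 0.1607·0.178 + 0.1412·0.443 = 0.0286046 + 0.0625516 = 0.0911562.
P(L | S) = 0.0911562 / 0.621 = 0.146789…

0.1468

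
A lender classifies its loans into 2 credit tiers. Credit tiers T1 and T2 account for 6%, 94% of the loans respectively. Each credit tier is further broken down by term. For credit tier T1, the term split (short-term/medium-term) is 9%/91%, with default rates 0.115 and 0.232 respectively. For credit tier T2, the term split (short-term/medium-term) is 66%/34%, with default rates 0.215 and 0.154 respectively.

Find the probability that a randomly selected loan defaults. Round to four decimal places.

P(D) ≈ 0.1959

P(D|T1) = 0.09·0.115 + 0.91·0.232 = 0.01035 + 0.21112 = 0.22147
P(D|T2) = 0.66·0.215 + 0.34·0.154 = 0.1419 + 0.05236 = 0.19426
Then overall,
P(D) = 0.06·0.22147 + 0.94·0.19426
      = 0.0132882 + 0.1826044 = 0.1958926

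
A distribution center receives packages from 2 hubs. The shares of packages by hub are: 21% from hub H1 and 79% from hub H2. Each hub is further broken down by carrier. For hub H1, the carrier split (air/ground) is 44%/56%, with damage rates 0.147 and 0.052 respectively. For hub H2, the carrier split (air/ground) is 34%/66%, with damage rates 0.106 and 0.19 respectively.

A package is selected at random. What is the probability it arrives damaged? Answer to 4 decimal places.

P(D|H1) = 0.44·0.147 + 0.56·0.052 = 0.06468 + 0.02912 = 0.0938
P(D|H2) = 0.34·0.106 + 0.66·0.19 = 0.03604 + 0.1254 = 0.16144
Then overall,
P(D) = 0.21·0.0938 + 0.79·0.16144
      = 0.019698 + 0.1275376 = 0.1472356

P(D) ≈ 0.1472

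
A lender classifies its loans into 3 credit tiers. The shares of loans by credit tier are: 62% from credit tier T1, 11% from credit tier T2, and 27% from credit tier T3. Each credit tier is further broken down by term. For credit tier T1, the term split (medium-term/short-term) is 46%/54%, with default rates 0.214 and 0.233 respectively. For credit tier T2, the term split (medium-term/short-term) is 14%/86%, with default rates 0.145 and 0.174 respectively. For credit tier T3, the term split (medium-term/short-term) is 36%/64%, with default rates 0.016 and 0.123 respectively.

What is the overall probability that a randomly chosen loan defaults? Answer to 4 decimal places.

P(D|T1) = 0.46·0.214 + 0.54·0.233 = 0.09844 + 0.12582 = 0.22426
P(D|T2) = 0.14·0.145 + 0.86·0.174 = 0.0203 + 0.14964 = 0.16994
P(D|T3) = 0.36·0.016 + 0.64·0.123 = 0.00576 + 0.07872 = 0.08448
Then overall,
P(D) = 0.62·0.22426 + 0.11·0.16994 + 0.27·0.08448
      = 0.1390412 + 0.0186934 + 0.0228096 = 0.1805442

0.1805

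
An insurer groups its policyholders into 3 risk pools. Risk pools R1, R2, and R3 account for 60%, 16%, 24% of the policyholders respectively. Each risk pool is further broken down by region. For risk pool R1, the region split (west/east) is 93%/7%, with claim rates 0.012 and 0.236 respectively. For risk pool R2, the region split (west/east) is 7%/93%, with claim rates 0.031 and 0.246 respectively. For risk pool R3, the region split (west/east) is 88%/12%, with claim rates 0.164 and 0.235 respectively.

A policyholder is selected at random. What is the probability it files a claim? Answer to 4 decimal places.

P(C|R1) = 0.93·0.012 + 0.07·0.236 = 0.01116 + 0.01652 = 0.02768
P(C|R2) = 0.07·0.031 + 0.93·0.246 = 0.00217 + 0.22878 = 0.23095
P(C|R3) = 0.88·0.164 + 0.12·0.235 = 0.14432 + 0.0282 = 0.17252
Then overall,
P(C) = 0.6·0.02768 + 0.16·0.23095 + 0.24·0.17252
      = 0.016608 + 0.036952 + 0.0414048 = 0.0949648

0.0950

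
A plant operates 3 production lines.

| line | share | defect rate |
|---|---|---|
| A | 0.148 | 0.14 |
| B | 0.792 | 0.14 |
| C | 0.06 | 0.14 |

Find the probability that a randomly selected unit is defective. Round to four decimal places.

P(D) ≈ 0.1400

P(D) = P(D|A)·P(A) + P(D|B)·P(B) + P(D|C)·P(C)
      = 0.14·0.148 + 0.14·0.792 + 0.14·0.06
      = 0.02072 + 0.11088 + 0.0084 = 0.14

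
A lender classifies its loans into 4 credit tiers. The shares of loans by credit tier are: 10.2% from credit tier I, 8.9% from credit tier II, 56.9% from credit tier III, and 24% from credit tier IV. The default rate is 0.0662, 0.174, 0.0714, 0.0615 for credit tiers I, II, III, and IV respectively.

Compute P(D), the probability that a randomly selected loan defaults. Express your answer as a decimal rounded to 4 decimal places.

P(D) ≈ 0.0776

P(D) = P(D|I)·P(I) + P(D|II)·P(II) + P(D|III)·P(III) + P(D|IV)·P(IV)
      = 0.0662·0.102 + 0.174·0.089 + 0.0714·0.569 + 0.0615·0.24
      = 0.0067524 + 0.015486 + 0.0406266 + 0.01476 = 0.077625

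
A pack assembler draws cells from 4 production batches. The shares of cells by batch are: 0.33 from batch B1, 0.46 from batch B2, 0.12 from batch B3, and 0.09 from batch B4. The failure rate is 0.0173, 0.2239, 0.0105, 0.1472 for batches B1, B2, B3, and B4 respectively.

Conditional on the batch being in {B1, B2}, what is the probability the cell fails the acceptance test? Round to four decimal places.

P(F|S) ≈ 0.1376

Let S = {B1, B2}.
P(S) = 0.33 + 0.46 = 0.79.
P(F ∩ S) = 0.0173·0.33 + 0.2239·0.46 = 0.005709 + 0.102994 = 0.108703.
P(F | S) = 0.108703 / 0.79 = 0.137599…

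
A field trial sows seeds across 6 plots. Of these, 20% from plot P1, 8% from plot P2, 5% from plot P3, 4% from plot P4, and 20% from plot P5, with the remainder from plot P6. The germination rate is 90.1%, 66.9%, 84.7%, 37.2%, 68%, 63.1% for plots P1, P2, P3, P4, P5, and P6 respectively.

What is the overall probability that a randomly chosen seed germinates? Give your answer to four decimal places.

P(P6) = 1 − (0.2 + 0.08 + 0.05 + 0.04 + 0.2) = 0.43.
Using total probability over the partition,
P(G) = P(G|P1)·P(P1) + P(G|P2)·P(P2) + P(G|P3)·P(P3) + P(G|P4)·P(P4) + P(G|P5)·P(P5) + P(G|P6)·P(P6)
      = 0.901·0.2 + 0.669·0.08 + 0.847·0.05 + 0.372·0.04 + 0.68·0.2 + 0.631·0.43
      = 0.1802 + 0.05352 + 0.04235 + 0.01488 + 0.136 + 0.27133 = 0.69828

0.6983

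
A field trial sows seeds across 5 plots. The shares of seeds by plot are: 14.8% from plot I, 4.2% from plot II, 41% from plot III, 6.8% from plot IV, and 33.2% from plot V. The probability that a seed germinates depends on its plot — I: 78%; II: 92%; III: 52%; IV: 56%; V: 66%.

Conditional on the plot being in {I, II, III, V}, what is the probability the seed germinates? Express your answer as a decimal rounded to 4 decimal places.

P(G|S) ≈ 0.6292

Let S = {I, II, III, V}.
P(S) = 0.148 + 0.042 + 0.41 + 0.332 = 0.932.
P(G ∩ S) = 0.78·0.148 + 0.92·0.042 + 0.52·0.41 + 0.66·0.332 = 0.11544 + 0.03864 + 0.2132 + 0.21912 = 0.5864.
P(G | S) = 0.5864 / 0.932 = 0.629185…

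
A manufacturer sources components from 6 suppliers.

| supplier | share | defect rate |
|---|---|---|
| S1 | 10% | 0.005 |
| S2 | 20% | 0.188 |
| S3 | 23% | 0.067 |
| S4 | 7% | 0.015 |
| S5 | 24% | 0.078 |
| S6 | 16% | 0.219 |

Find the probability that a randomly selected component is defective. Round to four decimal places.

By the law of total probability,
P(D) = P(D|S1)·P(S1) + P(D|S2)·P(S2) + P(D|S3)·P(S3) + P(D|S4)·P(S4) + P(D|S5)·P(S5) + P(D|S6)·P(S6)
      = 0.005·0.1 + 0.188·0.2 + 0.067·0.23 + 0.015·0.07 + 0.078·0.24 + 0.219·0.16
      = 0.0005 + 0.0376 + 0.01541 + 0.00105 + 0.01872 + 0.03504 = 0.10832

P(D) ≈ 0.1083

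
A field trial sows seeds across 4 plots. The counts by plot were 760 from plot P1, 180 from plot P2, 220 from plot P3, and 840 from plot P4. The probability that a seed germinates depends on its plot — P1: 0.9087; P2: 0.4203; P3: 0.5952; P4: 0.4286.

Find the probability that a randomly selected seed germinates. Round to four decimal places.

Total: 760 + 180 + 220 + 840 = 2000.
P(P1) = 760/2000 = 0.38. P(P2) = 180/2000 = 0.09. P(P3) = 220/2000 = 0.11. P(P4) = 840/2000 = 0.42.
P(G) = P(G|P1)·P(P1) + P(G|P2)·P(P2) + P(G|P3)·P(P3) + P(G|P4)·P(P4)
      = 0.9087·0.38 + 0.4203·0.09 + 0.5952·0.11 + 0.4286·0.42
      = 0.345306 + 0.037827 + 0.065472 + 0.180012 = 0.628617

P(G) ≈ 0.6286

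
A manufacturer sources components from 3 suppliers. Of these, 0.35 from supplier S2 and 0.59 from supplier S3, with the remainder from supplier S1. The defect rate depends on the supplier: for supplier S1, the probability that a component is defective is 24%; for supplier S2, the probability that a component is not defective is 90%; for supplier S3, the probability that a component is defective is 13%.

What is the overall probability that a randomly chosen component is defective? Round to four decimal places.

0.1261

P(S1) = 1 − (0.35 + 0.59) = 0.06.
P(D|S2) = 1 − 0.9 = 0.1.
By the law of total probability,
P(D) = P(D|S1)·P(S1) + P(D|S2)·P(S2) + P(D|S3)·P(S3)
      = 0.24·0.06 + 0.1·0.35 + 0.13·0.59
      = 0.0144 + 0.035 + 0.0767 = 0.1261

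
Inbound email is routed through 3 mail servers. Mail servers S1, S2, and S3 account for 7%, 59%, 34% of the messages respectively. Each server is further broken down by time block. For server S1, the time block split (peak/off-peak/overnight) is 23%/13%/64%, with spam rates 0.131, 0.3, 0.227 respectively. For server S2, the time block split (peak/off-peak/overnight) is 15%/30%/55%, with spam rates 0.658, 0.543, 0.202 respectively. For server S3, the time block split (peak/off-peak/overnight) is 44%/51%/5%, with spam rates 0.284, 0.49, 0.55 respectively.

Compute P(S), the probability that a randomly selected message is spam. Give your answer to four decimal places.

P(S|S1) = 0.23·0.131 + 0.13·0.3 + 0.64·0.227 = 0.03013 + 0.039 + 0.14528 = 0.21441
P(S|S2) = 0.15·0.658 + 0.3·0.543 + 0.55·0.202 = 0.0987 + 0.1629 + 0.1111 = 0.3727
P(S|S3) = 0.44·0.284 + 0.51·0.49 + 0.05·0.55 = 0.12496 + 0.2499 + 0.0275 = 0.40236
By total probability over the outer partition,
P(S) = 0.07·0.21441 + 0.59·0.3727 + 0.34·0.40236
      = 0.0150087 + 0.219893 + 0.1368024 = 0.3717041

0.3717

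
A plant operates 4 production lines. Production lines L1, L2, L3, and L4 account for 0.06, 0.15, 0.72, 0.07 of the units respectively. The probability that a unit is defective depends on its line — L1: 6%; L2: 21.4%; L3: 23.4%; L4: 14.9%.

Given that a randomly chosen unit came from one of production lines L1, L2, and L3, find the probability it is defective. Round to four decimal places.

P(D|S) ≈ 0.2195

Let S = {L1, L2, L3}.
P(S) = 0.06 + 0.15 + 0.72 = 0.93.
P(D ∩ S) = 0.06·0.06 + 0.214·0.15 + 0.234·0.72 = 0.0036 + 0.0321 + 0.16848 = 0.20418.
P(D | S) = 0.20418 / 0.93 = 0.219548…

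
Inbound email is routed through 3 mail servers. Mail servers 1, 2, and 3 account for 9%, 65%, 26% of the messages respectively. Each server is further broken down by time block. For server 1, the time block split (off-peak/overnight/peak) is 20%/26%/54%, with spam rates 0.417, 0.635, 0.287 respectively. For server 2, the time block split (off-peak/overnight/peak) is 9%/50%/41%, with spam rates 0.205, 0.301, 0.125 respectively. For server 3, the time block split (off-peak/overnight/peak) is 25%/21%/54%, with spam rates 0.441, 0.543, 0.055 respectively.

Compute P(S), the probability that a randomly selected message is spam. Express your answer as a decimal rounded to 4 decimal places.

P(S|1) = 0.2·0.417 + 0.26·0.635 + 0.54·0.287 = 0.0834 + 0.1651 + 0.15498 = 0.40348
P(S|2) = 0.09·0.205 + 0.5·0.301 + 0.41·0.125 = 0.01845 + 0.1505 + 0.05125 = 0.2202
P(S|3) = 0.25·0.441 + 0.21·0.543 + 0.54·0.055 = 0.11025 + 0.11403 + 0.0297 = 0.25398
By total probability over the outer partition,
P(S) = 0.09·0.40348 + 0.65·0.2202 + 0.26·0.25398
      = 0.0363132 + 0.14313 + 0.0660348 = 0.245478

0.2455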